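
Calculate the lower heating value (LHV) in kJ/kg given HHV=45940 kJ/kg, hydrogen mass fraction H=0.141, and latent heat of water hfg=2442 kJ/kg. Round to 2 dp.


LHV = HHV - hfg * 9 * H
Water correction = 2442 * 9 * 0.141 = 3098.898 kJ/kg
LHV = 45940 - 3098.898 = 42841.10 kJ/kg


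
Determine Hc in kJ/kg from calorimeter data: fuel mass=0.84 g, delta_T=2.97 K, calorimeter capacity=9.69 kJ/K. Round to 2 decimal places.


Hc = C_cal * delta_T / m_fuel
Q_released = 9.69 * 2.97 = 28.7793 kJ
m_fuel = 0.84 g = 0.84/1000 kg = 0.000840 kg
Hc = 28.7793 / 0.000840 = 34261.07 kJ/kg


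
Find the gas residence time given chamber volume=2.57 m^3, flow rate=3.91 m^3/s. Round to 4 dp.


tau = V / Q_flow
tau = 2.57 / 3.91 = 0.6573 s


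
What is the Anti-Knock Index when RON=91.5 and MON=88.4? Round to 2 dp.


AKI = (RON + MON) / 2
AKI = (91.5 + 88.4) / 2
AKI = 179.9 / 2 = 89.95


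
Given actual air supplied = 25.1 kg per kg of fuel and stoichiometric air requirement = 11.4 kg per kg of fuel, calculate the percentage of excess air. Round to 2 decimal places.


Excess air = actual - stoichiometric = 25.1 - 11.4 = 13.70 kg/kg fuel
Excess air % = (excess / stoich) * 100 = (13.70 / 11.4) * 100 = 120.18%


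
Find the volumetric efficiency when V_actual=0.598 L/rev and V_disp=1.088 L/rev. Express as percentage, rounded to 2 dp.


eta_v = (V_actual / V_disp) * 100
Ratio = 0.598 / 1.088 = 0.5496
eta_v = 0.5496 * 100 = 54.96%


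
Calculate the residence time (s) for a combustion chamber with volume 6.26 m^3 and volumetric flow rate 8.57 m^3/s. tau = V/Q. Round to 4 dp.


tau = V / Q_flow
tau = 6.26 / 8.57 = 0.7305 s


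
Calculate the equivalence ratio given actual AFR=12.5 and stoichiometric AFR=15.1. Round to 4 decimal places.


phi = AFR_stoich / AFR_actual
phi = 15.1 / 12.5 = 1.2080


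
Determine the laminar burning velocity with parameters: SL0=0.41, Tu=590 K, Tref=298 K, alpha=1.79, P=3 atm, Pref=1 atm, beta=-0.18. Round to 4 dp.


SL = SL0 * (Tu/Tref)^alpha * (P/Pref)^beta
T ratio = 590/298 = 1.97986577
(T ratio)^alpha = 1.97986577^1.79 = 3.396081
(P/Pref)^beta = 3^(-0.18) = 0.820575
SL = 0.41 * 3.396081 * 0.820575 = 1.1426 m/s


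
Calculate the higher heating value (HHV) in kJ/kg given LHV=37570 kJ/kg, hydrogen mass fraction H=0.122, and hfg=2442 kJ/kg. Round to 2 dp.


HHV = LHV + hfg * 9 * H
Water addition = 2442 * 9 * 0.122 = 2681.316 kJ/kg
HHV = 37570 + 2681.316 = 40251.32 kJ/kg


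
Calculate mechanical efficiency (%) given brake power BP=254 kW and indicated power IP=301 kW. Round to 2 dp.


eta_mech = (BP / IP) * 100
Ratio = 254 / 301 = 0.8439
eta_mech = 0.8439 * 100 = 84.39%


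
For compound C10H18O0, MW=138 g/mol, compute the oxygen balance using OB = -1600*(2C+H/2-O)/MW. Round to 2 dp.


OB = -1600 * (2C + H/2 - O) / MW
Inner = 2*10 + 18/2 - 0 = 29.00
OB = -1600 * 29.00 / 138 = -336.23%


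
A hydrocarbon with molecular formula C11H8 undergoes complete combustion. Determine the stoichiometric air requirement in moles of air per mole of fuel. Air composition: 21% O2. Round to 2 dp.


Balanced combustion: C11H8 + 13 O2 -> 11 CO2 + 4 H2O
O2 needed = C + H/4 = 11 + 8/4 = 13.00 moles
Air moles = O2 / 0.21 = 13.00 / 0.21 = 61.90 moles air


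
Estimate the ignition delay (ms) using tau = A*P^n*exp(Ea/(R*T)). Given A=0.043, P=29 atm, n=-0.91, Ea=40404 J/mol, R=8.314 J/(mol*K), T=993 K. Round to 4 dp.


tau = A * P^n * exp(Ea/(R*T))
P^n = 29^(-0.91) = 0.04668935
Ea/(R*T) = 40404/(8.314*993) = 4.894013
exp(Ea/(R*T)) = 133.488151
tau = 0.043 * 0.04668935 * 133.488151 = 0.2680 ms


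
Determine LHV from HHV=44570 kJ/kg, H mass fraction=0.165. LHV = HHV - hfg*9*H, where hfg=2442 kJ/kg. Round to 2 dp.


LHV = HHV - hfg * 9 * H
Water correction = 2442 * 9 * 0.165 = 3626.370 kJ/kg
LHV = 44570 - 3626.370 = 40943.63 kJ/kg


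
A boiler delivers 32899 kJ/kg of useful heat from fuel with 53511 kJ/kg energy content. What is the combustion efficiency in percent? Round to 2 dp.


Efficiency = (Q_useful / Q_fuel) * 100
Efficiency = (32899 / 53511) * 100
Efficiency = 0.6148 * 100 = 61.48%


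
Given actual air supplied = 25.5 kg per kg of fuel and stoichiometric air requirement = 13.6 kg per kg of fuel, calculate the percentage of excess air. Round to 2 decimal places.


Excess air = actual - stoichiometric = 25.5 - 13.6 = 11.90 kg/kg fuel
Excess air % = (excess / stoich) * 100 = (11.90 / 13.6) * 100 = 87.50%


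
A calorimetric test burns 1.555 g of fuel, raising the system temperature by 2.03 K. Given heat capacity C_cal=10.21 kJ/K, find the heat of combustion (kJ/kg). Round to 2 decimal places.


Hc = C_cal * delta_T / m_fuel
Q_released = 10.21 * 2.03 = 20.7263 kJ
m_fuel = 1.555 g = 1.555/1000 kg = 0.001555 kg
Hc = 20.7263 / 0.001555 = 13328.81 kJ/kg


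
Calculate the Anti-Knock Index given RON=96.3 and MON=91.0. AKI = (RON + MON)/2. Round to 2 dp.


AKI = (RON + MON) / 2
AKI = (96.3 + 91.0) / 2
AKI = 187.3 / 2 = 93.65


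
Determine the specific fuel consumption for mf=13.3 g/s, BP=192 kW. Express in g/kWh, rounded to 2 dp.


SFC = (mf / BP) * 3600
Rate = 13.3 / 192 = 0.069271 g/(s*kW)
SFC = 0.069271 * 3600 = 249.38 g/kWh


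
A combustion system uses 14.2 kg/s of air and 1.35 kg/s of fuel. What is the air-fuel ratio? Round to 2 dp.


AFR = m_air / m_fuel
AFR = 14.2 / 1.35 = 10.52


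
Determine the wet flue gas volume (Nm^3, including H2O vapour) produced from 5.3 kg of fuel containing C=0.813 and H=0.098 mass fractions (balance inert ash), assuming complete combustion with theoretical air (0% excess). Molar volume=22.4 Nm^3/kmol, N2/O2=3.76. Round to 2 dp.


Per kg fuel: CO2 = (C/12 kmol)*22.4 = (0.813/12)*22.4 = 1.51760 Nm^3
Per kg fuel: H2O = (H/2 kmol)*22.4 = (0.098/2)*22.4 = 1.09760 Nm^3
O2 needed per kg fuel = C/12 + H/4 = 0.813/12 + 0.098/4 = 0.09225000 kmol
Per kg fuel: N2 = O2*3.76*22.4 = 0.09225000*3.76*22.4 = 7.76966 Nm^3
Total per kg = 1.51760 + 1.09760 + 7.76966 = 10.38486 Nm^3
Total = 10.38486 * 5.3 = 55.04 Nm^3


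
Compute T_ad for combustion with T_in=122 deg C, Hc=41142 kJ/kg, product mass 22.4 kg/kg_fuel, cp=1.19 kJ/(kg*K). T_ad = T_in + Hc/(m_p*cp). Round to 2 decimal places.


T_ad = T_in + Hc / (m_p * cp)
Denominator = 22.4 * 1.19 = 26.6560
Temperature rise = 41142 / 26.6560 = 1543.44 K
T_ad = 122 + 1543.44 = 1665.44 deg C


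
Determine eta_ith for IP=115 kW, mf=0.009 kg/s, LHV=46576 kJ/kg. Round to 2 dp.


eta_ith = (IP / (mf * LHV)) * 100
Denominator = 0.009 * 46576 = 419.1840 kW
eta_ith = (115 / 419.1840) * 100 = 27.43%


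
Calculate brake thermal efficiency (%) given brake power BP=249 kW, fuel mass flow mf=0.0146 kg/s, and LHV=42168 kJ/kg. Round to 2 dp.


eta_BTE = (BP / (mf * LHV)) * 100
Denominator = 0.0146 * 42168 = 615.6528 kW
eta_BTE = (249 / 615.6528) * 100 = 40.44%


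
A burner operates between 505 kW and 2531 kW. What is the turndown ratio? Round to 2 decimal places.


TDR = Q_max / Q_min
TDR = 2531 / 505 = 5.01


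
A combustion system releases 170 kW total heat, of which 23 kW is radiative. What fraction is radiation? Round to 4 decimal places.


f_rad = Q_rad / Q_total
f_rad = 23 / 170 = 0.1353


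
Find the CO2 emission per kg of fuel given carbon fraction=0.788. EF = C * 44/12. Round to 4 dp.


EF = C_frac * (M_CO2 / M_C)
EF = 0.788 * (44/12)
EF = 0.788 * 3.666667 = 2.8893 kg_CO2/kg_fuel


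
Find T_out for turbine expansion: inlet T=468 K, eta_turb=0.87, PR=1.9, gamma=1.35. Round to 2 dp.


T_out = T_in * (1 - eta * (1 - PR^(-(gamma-1)/gamma)))
Exponent = -(1.35-1)/1.35 = -0.25925926
PR^exp = 1.9^(-0.25925926) = 0.84670193
Factor = 1 - 0.87*(1 - 0.84670193) = 0.86663068
T_out = 468 * 0.86663068 = 405.58 K


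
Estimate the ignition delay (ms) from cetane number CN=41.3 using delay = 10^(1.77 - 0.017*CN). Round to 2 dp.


delay = 10^(1.77 - 0.017*CN)
Exponent = 1.77 - 0.017*41.3 = 1.0679
delay = 10^1.0679 = 11.69 ms


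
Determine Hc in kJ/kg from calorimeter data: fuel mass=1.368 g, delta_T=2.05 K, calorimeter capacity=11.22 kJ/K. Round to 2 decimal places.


Hc = C_cal * delta_T / m_fuel
Q_released = 11.22 * 2.05 = 23.0010 kJ
m_fuel = 1.368 g = 1.368/1000 kg = 0.001368 kg
Hc = 23.0010 / 0.001368 = 16813.60 kJ/kg


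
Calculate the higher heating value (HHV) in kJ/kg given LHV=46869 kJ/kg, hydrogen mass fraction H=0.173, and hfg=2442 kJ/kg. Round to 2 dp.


HHV = LHV + hfg * 9 * H
Water addition = 2442 * 9 * 0.173 = 3802.194 kJ/kg
HHV = 46869 + 3802.194 = 50671.19 kJ/kg


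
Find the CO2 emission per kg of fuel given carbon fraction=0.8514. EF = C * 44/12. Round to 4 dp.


EF = C_frac * (M_CO2 / M_C)
EF = 0.8514 * (44/12)
EF = 0.8514 * 3.666667 = 3.1218 kg_CO2/kg_fuel


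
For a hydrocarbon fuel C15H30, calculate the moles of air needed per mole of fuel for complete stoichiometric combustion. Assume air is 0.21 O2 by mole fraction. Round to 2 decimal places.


Balanced combustion: C15H30 + 22.5 O2 -> 15 CO2 + 15 H2O
O2 needed = C + H/4 = 15 + 30/4 = 22.50 moles
Air moles = O2 / 0.21 = 22.50 / 0.21 = 107.14 moles air


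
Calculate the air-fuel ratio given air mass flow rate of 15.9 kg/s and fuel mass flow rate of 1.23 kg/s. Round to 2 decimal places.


AFR = m_air / m_fuel
AFR = 15.9 / 1.23 = 12.93


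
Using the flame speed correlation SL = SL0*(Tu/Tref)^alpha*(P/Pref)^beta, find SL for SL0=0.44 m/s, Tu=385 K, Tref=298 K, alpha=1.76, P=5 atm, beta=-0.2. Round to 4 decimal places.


SL = SL0 * (Tu/Tref)^alpha * (P/Pref)^beta
T ratio = 385/298 = 1.29194631
(T ratio)^alpha = 1.29194631^1.76 = 1.569605
(P/Pref)^beta = 5^(-0.2) = 0.724780
SL = 0.44 * 1.569605 * 0.724780 = 0.5006 m/s


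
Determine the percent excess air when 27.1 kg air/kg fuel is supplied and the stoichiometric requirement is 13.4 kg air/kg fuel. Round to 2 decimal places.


Excess air = actual - stoichiometric = 27.1 - 13.4 = 13.70 kg/kg fuel
Excess air % = (excess / stoich) * 100 = (13.70 / 13.4) * 100 = 102.24%


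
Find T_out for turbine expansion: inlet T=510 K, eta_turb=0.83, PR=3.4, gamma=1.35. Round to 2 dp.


T_out = T_in * (1 - eta * (1 - PR^(-(gamma-1)/gamma)))
Exponent = -(1.35-1)/1.35 = -0.25925926
PR^exp = 3.4^(-0.25925926) = 0.72813041
Factor = 1 - 0.83*(1 - 0.72813041) = 0.77434824
T_out = 510 * 0.77434824 = 394.92 K


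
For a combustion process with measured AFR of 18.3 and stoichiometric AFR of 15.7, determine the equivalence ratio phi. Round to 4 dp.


phi = AFR_stoich / AFR_actual
phi = 15.7 / 18.3 = 0.8579


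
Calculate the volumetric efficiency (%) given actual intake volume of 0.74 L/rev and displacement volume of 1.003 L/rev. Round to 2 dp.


eta_v = (V_actual / V_disp) * 100
Ratio = 0.74 / 1.003 = 0.7378
eta_v = 0.7378 * 100 = 73.78%


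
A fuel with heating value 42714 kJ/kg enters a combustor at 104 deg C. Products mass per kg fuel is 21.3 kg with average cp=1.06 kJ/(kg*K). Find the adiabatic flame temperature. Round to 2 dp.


T_ad = T_in + Hc / (m_p * cp)
Denominator = 21.3 * 1.06 = 22.5780
Temperature rise = 42714 / 22.5780 = 1891.84 K
T_ad = 104 + 1891.84 = 1995.84 deg C


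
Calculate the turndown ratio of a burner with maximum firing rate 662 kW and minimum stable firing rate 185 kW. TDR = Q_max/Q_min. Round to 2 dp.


TDR = Q_max / Q_min
TDR = 662 / 185 = 3.58


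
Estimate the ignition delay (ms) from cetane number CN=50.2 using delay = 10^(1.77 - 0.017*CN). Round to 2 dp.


delay = 10^(1.77 - 0.017*CN)
Exponent = 1.77 - 0.017*50.2 = 0.9166
delay = 10^0.9166 = 8.25 ms


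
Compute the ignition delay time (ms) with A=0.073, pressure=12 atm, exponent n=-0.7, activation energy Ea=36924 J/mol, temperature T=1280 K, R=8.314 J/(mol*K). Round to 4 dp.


tau = A * P^n * exp(Ea/(R*T))
P^n = 12^(-0.7) = 0.17561966
Ea/(R*T) = 36924/(8.314*1280) = 3.469675
exp(Ea/(R*T)) = 32.126288
tau = 0.073 * 0.17561966 * 32.126288 = 0.4119 ms


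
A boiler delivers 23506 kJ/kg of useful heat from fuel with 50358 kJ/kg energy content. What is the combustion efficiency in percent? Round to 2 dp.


Efficiency = (Q_useful / Q_fuel) * 100
Efficiency = (23506 / 50358) * 100
Efficiency = 0.4668 * 100 = 46.68%


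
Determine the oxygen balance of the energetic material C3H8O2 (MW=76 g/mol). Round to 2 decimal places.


OB = -1600 * (2C + H/2 - O) / MW
Inner = 2*3 + 8/2 - 2 = 8.00
OB = -1600 * 8.00 / 76 = -168.42%


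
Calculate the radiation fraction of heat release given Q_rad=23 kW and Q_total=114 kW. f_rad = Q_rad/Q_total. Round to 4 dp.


f_rad = Q_rad / Q_total
f_rad = 23 / 114 = 0.2018


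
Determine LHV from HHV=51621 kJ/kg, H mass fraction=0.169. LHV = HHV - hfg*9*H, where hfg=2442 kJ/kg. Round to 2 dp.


LHV = HHV - hfg * 9 * H
Water correction = 2442 * 9 * 0.169 = 3714.282 kJ/kg
LHV = 51621 - 3714.282 = 47906.72 kJ/kg


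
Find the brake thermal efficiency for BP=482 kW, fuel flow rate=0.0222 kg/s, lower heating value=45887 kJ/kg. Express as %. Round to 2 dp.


eta_BTE = (BP / (mf * LHV)) * 100
Denominator = 0.0222 * 45887 = 1018.6914 kW
eta_BTE = (482 / 1018.6914) * 100 = 47.32%


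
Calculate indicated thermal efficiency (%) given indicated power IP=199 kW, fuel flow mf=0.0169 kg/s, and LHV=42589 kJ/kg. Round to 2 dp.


eta_ith = (IP / (mf * LHV)) * 100
Denominator = 0.0169 * 42589 = 719.7541 kW
eta_ith = (199 / 719.7541) * 100 = 27.65%


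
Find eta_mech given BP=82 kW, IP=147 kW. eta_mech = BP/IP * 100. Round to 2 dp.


eta_mech = (BP / IP) * 100
Ratio = 82 / 147 = 0.5578
eta_mech = 0.5578 * 100 = 55.78%


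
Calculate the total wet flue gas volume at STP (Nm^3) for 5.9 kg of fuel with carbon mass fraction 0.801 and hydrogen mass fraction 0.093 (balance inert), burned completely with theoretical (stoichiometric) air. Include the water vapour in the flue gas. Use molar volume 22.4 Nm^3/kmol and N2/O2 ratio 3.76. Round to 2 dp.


Per kg fuel: CO2 = (C/12 kmol)*22.4 = (0.801/12)*22.4 = 1.49520 Nm^3
Per kg fuel: H2O = (H/2 kmol)*22.4 = (0.093/2)*22.4 = 1.04160 Nm^3
O2 needed per kg fuel = C/12 + H/4 = 0.801/12 + 0.093/4 = 0.09000000 kmol
Per kg fuel: N2 = O2*3.76*22.4 = 0.09000000*3.76*22.4 = 7.58016 Nm^3
Total per kg = 1.49520 + 1.04160 + 7.58016 = 10.11696 Nm^3
Total = 10.11696 * 5.9 = 59.69 Nm^3


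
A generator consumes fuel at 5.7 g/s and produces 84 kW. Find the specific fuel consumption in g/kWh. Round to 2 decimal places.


SFC = (mf / BP) * 3600
Rate = 5.7 / 84 = 0.067857 g/(s*kW)
SFC = 0.067857 * 3600 = 244.29 g/kWh


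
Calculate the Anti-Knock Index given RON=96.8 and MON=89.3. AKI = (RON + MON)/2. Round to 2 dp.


AKI = (RON + MON) / 2
AKI = (96.8 + 89.3) / 2
AKI = 186.1 / 2 = 93.05


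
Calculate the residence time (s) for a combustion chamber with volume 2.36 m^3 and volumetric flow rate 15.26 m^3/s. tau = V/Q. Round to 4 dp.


tau = V / Q_flow
tau = 2.36 / 15.26 = 0.1547 s


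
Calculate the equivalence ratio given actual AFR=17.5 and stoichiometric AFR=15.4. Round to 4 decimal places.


phi = AFR_stoich / AFR_actual
phi = 15.4 / 17.5 = 0.8800


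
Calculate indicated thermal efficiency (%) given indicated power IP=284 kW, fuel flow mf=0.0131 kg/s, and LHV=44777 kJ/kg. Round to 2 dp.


eta_ith = (IP / (mf * LHV)) * 100
Denominator = 0.0131 * 44777 = 586.5787 kW
eta_ith = (284 / 586.5787) * 100 = 48.42%


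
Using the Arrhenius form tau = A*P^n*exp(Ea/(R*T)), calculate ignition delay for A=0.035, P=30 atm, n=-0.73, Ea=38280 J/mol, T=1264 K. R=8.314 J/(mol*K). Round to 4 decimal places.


tau = A * P^n * exp(Ea/(R*T))
P^n = 30^(-0.73) = 0.08350289
Ea/(R*T) = 38280/(8.314*1264) = 3.642628
exp(Ea/(R*T)) = 38.192078
tau = 0.035 * 0.08350289 * 38.192078 = 0.1116 ms


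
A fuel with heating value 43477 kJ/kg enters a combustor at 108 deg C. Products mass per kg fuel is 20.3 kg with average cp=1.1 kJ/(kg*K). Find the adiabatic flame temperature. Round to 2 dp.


T_ad = T_in + Hc / (m_p * cp)
Denominator = 20.3 * 1.1 = 22.3300
Temperature rise = 43477 / 22.3300 = 1947.02 K
T_ad = 108 + 1947.02 = 2055.02 deg C


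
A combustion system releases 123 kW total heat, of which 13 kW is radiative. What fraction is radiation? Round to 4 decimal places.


f_rad = Q_rad / Q_total
f_rad = 13 / 123 = 0.1057


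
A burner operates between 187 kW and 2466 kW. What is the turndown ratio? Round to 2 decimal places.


TDR = Q_max / Q_min
TDR = 2466 / 187 = 13.19


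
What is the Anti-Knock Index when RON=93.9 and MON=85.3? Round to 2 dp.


AKI = (RON + MON) / 2
AKI = (93.9 + 85.3) / 2
AKI = 179.2 / 2 = 89.60


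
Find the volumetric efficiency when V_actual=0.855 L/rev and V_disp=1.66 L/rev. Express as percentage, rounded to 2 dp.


eta_v = (V_actual / V_disp) * 100
Ratio = 0.855 / 1.66 = 0.5151
eta_v = 0.5151 * 100 = 51.51%


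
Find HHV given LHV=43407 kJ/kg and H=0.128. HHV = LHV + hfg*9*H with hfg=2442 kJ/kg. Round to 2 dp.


HHV = LHV + hfg * 9 * H
Water addition = 2442 * 9 * 0.128 = 2813.184 kJ/kg
HHV = 43407 + 2813.184 = 46220.18 kJ/kg


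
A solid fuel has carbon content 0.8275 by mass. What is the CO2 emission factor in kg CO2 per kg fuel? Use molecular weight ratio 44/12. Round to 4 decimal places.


EF = C_frac * (M_CO2 / M_C)
EF = 0.8275 * (44/12)
EF = 0.8275 * 3.666667 = 3.0342 kg_CO2/kg_fuel


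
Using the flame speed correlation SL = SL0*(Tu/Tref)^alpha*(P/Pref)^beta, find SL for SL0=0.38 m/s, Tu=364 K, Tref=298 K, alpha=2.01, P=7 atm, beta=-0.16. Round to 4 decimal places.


SL = SL0 * (Tu/Tref)^alpha * (P/Pref)^beta
T ratio = 364/298 = 1.22147651
(T ratio)^alpha = 1.22147651^2.01 = 1.494993
(P/Pref)^beta = 7^(-0.16) = 0.732461
SL = 0.38 * 1.494993 * 0.732461 = 0.4161 m/s


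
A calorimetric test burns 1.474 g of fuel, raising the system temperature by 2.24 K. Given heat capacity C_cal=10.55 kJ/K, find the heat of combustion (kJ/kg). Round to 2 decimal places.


Hc = C_cal * delta_T / m_fuel
Q_released = 10.55 * 2.24 = 23.6320 kJ
m_fuel = 1.474 g = 1.474/1000 kg = 0.001474 kg
Hc = 23.6320 / 0.001474 = 16032.56 kJ/kg


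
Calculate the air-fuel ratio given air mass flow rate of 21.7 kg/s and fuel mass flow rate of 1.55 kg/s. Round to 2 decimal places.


AFR = m_air / m_fuel
AFR = 21.7 / 1.55 = 14.00


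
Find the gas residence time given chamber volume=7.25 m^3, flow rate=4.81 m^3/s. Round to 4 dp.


tau = V / Q_flow
tau = 7.25 / 4.81 = 1.5073 s


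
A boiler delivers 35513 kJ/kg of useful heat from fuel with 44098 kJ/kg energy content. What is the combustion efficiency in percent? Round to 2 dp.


Efficiency = (Q_useful / Q_fuel) * 100
Efficiency = (35513 / 44098) * 100
Efficiency = 0.8053 * 100 = 80.53%


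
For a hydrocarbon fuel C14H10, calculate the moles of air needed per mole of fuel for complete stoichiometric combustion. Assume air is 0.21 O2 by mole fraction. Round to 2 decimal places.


Balanced combustion: C14H10 + 16.5 O2 -> 14 CO2 + 5 H2O
O2 needed = C + H/4 = 14 + 10/4 = 16.50 moles
Air moles = O2 / 0.21 = 16.50 / 0.21 = 78.57 moles air


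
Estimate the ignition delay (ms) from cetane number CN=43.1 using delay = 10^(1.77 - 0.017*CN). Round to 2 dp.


delay = 10^(1.77 - 0.017*CN)
Exponent = 1.77 - 0.017*43.1 = 1.0373
delay = 10^1.0373 = 10.90 ms


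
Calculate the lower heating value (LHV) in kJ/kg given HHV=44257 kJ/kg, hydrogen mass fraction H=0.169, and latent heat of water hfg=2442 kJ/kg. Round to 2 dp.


LHV = HHV - hfg * 9 * H
Water correction = 2442 * 9 * 0.169 = 3714.282 kJ/kg
LHV = 44257 - 3714.282 = 40542.72 kJ/kg


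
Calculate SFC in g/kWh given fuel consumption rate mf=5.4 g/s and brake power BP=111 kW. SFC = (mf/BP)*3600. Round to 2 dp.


SFC = (mf / BP) * 3600
Rate = 5.4 / 111 = 0.048649 g/(s*kW)
SFC = 0.048649 * 3600 = 175.14 g/kWh


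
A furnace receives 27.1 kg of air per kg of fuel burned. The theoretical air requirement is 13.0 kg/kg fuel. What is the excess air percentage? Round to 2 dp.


Excess air = actual - stoichiometric = 27.1 - 13.0 = 14.10 kg/kg fuel
Excess air % = (excess / stoich) * 100 = (14.10 / 13.0) * 100 = 108.46%


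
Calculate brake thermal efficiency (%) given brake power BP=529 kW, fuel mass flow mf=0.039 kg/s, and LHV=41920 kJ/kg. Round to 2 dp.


eta_BTE = (BP / (mf * LHV)) * 100
Denominator = 0.039 * 41920 = 1634.8800 kW
eta_BTE = (529 / 1634.8800) * 100 = 32.36%


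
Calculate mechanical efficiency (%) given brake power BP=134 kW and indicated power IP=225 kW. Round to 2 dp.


eta_mech = (BP / IP) * 100
Ratio = 134 / 225 = 0.5956
eta_mech = 0.5956 * 100 = 59.56%


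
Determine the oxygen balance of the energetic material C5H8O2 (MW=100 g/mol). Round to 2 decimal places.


OB = -1600 * (2C + H/2 - O) / MW
Inner = 2*5 + 8/2 - 2 = 12.00
OB = -1600 * 12.00 / 100 = -192.00%


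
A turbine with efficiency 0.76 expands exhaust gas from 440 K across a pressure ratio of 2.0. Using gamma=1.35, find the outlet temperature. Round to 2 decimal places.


T_out = T_in * (1 - eta * (1 - PR^(-(gamma-1)/gamma)))
Exponent = -(1.35-1)/1.35 = -0.25925926
PR^exp = 2.0^(-0.25925926) = 0.83551680
Factor = 1 - 0.76*(1 - 0.83551680) = 0.87499277
T_out = 440 * 0.87499277 = 385.00 K


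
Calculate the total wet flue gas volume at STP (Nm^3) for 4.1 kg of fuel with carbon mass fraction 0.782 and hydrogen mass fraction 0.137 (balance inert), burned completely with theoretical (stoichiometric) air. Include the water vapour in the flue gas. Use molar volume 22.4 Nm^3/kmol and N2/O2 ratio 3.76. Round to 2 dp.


Per kg fuel: CO2 = (C/12 kmol)*22.4 = (0.782/12)*22.4 = 1.45973 Nm^3
Per kg fuel: H2O = (H/2 kmol)*22.4 = (0.137/2)*22.4 = 1.53440 Nm^3
O2 needed per kg fuel = C/12 + H/4 = 0.782/12 + 0.137/4 = 0.09941667 kmol
Per kg fuel: N2 = O2*3.76*22.4 = 0.09941667*3.76*22.4 = 8.37327 Nm^3
Total per kg = 1.45973 + 1.53440 + 8.37327 = 11.36740 Nm^3
Total = 11.36740 * 4.1 = 46.61 Nm^3


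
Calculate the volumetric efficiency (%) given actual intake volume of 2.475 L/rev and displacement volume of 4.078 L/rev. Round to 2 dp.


eta_v = (V_actual / V_disp) * 100
Ratio = 2.475 / 4.078 = 0.6069
eta_v = 0.6069 * 100 = 60.69%


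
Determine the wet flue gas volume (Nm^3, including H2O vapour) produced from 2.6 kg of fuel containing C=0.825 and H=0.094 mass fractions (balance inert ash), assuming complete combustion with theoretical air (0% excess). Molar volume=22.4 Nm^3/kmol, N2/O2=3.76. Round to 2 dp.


Per kg fuel: CO2 = (C/12 kmol)*22.4 = (0.825/12)*22.4 = 1.54000 Nm^3
Per kg fuel: H2O = (H/2 kmol)*22.4 = (0.094/2)*22.4 = 1.05280 Nm^3
O2 needed per kg fuel = C/12 + H/4 = 0.825/12 + 0.094/4 = 0.09225000 kmol
Per kg fuel: N2 = O2*3.76*22.4 = 0.09225000*3.76*22.4 = 7.76966 Nm^3
Total per kg = 1.54000 + 1.05280 + 7.76966 = 10.36246 Nm^3
Total = 10.36246 * 2.6 = 26.94 Nm^3


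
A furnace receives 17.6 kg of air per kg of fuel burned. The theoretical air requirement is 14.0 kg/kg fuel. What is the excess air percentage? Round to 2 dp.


Excess air = actual - stoichiometric = 17.6 - 14.0 = 3.60 kg/kg fuel
Excess air % = (excess / stoich) * 100 = (3.60 / 14.0) * 100 = 25.71%


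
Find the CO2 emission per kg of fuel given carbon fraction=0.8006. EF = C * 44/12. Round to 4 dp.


EF = C_frac * (M_CO2 / M_C)
EF = 0.8006 * (44/12)
EF = 0.8006 * 3.666667 = 2.9355 kg_CO2/kg_fuel


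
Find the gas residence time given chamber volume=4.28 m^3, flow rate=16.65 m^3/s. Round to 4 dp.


tau = V / Q_flow
tau = 4.28 / 16.65 = 0.2571 s


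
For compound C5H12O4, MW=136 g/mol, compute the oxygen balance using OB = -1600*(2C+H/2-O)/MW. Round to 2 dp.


OB = -1600 * (2C + H/2 - O) / MW
Inner = 2*5 + 12/2 - 4 = 12.00
OB = -1600 * 12.00 / 136 = -141.18%


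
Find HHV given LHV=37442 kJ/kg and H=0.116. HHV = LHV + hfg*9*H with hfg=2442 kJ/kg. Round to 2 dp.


HHV = LHV + hfg * 9 * H
Water addition = 2442 * 9 * 0.116 = 2549.448 kJ/kg
HHV = 37442 + 2549.448 = 39991.45 kJ/kg


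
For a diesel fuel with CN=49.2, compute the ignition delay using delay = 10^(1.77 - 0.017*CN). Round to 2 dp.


delay = 10^(1.77 - 0.017*CN)
Exponent = 1.77 - 0.017*49.2 = 0.9336
delay = 10^0.9336 = 8.58 ms


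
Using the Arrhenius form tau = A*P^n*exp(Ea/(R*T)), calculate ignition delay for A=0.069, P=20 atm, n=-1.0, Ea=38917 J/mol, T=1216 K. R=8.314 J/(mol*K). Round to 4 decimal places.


tau = A * P^n * exp(Ea/(R*T))
P^n = 20^(-1.0) = 0.05000000
Ea/(R*T) = 38917/(8.314*1216) = 3.849424
exp(Ea/(R*T)) = 46.966007
tau = 0.069 * 0.05000000 * 46.966007 = 0.1620 ms


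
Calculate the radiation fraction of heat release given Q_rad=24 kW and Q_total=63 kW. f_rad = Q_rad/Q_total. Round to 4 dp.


f_rad = Q_rad / Q_total
f_rad = 24 / 63 = 0.3810


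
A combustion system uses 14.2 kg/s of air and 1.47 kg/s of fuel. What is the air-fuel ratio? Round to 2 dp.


AFR = m_air / m_fuel
AFR = 14.2 / 1.47 = 9.66


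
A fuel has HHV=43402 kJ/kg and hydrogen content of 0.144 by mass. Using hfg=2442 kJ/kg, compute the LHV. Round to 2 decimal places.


LHV = HHV - hfg * 9 * H
Water correction = 2442 * 9 * 0.144 = 3164.832 kJ/kg
LHV = 43402 - 3164.832 = 40237.17 kJ/kg


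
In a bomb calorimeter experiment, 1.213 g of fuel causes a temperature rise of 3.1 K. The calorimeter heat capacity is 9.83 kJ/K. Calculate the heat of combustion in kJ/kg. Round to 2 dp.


Hc = C_cal * delta_T / m_fuel
Q_released = 9.83 * 3.1 = 30.4730 kJ
m_fuel = 1.213 g = 1.213/1000 kg = 0.001213 kg
Hc = 30.4730 / 0.001213 = 25122.01 kJ/kg


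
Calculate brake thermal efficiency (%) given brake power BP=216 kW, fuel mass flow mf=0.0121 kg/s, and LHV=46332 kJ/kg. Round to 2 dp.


eta_BTE = (BP / (mf * LHV)) * 100
Denominator = 0.0121 * 46332 = 560.6172 kW
eta_BTE = (216 / 560.6172) * 100 = 38.53%


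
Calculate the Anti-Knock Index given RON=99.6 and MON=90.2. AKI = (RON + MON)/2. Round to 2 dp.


AKI = (RON + MON) / 2
AKI = (99.6 + 90.2) / 2
AKI = 189.8 / 2 = 94.90


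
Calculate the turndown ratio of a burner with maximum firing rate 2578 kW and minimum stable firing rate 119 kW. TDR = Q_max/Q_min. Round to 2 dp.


TDR = Q_max / Q_min
TDR = 2578 / 119 = 21.66


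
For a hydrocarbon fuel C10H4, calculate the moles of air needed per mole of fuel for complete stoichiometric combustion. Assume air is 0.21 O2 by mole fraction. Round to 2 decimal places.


Balanced combustion: C10H4 + 11 O2 -> 10 CO2 + 2 H2O
O2 needed = C + H/4 = 10 + 4/4 = 11.00 moles
Air moles = O2 / 0.21 = 11.00 / 0.21 = 52.38 moles air


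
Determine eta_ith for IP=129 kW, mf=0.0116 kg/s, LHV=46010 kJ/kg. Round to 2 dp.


eta_ith = (IP / (mf * LHV)) * 100
Denominator = 0.0116 * 46010 = 533.7160 kW
eta_ith = (129 / 533.7160) * 100 = 24.17%


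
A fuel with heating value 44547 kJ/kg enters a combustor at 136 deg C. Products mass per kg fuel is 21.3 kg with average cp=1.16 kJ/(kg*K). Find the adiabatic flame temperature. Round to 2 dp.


T_ad = T_in + Hc / (m_p * cp)
Denominator = 21.3 * 1.16 = 24.7080
Temperature rise = 44547 / 24.7080 = 1802.94 K
T_ad = 136 + 1802.94 = 1938.94 deg C


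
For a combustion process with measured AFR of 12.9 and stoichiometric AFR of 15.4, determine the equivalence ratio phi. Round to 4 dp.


phi = AFR_stoich / AFR_actual
phi = 15.4 / 12.9 = 1.1938


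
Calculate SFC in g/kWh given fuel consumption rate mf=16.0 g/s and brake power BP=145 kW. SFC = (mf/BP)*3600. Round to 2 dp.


SFC = (mf / BP) * 3600
Rate = 16.0 / 145 = 0.110345 g/(s*kW)
SFC = 0.110345 * 3600 = 397.24 g/kWh


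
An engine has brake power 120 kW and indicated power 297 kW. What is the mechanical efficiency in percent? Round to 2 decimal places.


eta_mech = (BP / IP) * 100
Ratio = 120 / 297 = 0.4040
eta_mech = 0.4040 * 100 = 40.40%


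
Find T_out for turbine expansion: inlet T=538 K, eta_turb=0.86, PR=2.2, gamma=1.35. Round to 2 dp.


T_out = T_in * (1 - eta * (1 - PR^(-(gamma-1)/gamma)))
Exponent = -(1.35-1)/1.35 = -0.25925926
PR^exp = 2.2^(-0.25925926) = 0.81512413
Factor = 1 - 0.86*(1 - 0.81512413) = 0.84100675
T_out = 538 * 0.84100675 = 452.46 K


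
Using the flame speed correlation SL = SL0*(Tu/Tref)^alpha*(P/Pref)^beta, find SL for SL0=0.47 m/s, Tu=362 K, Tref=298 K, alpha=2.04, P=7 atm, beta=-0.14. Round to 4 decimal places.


SL = SL0 * (Tu/Tref)^alpha * (P/Pref)^beta
T ratio = 362/298 = 1.21476510
(T ratio)^alpha = 1.21476510^2.04 = 1.487183
(P/Pref)^beta = 7^(-0.14) = 0.761529
SL = 0.47 * 1.487183 * 0.761529 = 0.5323 m/s


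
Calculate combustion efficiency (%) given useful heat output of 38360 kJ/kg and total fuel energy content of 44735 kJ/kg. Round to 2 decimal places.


Efficiency = (Q_useful / Q_fuel) * 100
Efficiency = (38360 / 44735) * 100
Efficiency = 0.8575 * 100 = 85.75%


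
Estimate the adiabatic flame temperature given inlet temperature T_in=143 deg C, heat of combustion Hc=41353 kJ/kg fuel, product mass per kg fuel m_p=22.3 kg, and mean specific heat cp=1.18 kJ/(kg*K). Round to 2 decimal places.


T_ad = T_in + Hc / (m_p * cp)
Denominator = 22.3 * 1.18 = 26.3140
Temperature rise = 41353 / 26.3140 = 1571.52 K
T_ad = 143 + 1571.52 = 1714.52 deg C


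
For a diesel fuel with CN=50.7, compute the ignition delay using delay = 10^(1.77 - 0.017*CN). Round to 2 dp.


delay = 10^(1.77 - 0.017*CN)
Exponent = 1.77 - 0.017*50.7 = 0.9081
delay = 10^0.9081 = 8.09 ms


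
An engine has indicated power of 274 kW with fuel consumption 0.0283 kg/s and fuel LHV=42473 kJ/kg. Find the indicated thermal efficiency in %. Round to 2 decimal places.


eta_ith = (IP / (mf * LHV)) * 100
Denominator = 0.0283 * 42473 = 1201.9859 kW
eta_ith = (274 / 1201.9859) * 100 = 22.80%


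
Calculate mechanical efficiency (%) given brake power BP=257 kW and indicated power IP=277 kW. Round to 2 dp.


eta_mech = (BP / IP) * 100
Ratio = 257 / 277 = 0.9278
eta_mech = 0.9278 * 100 = 92.78%


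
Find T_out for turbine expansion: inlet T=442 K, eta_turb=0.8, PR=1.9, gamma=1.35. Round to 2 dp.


T_out = T_in * (1 - eta * (1 - PR^(-(gamma-1)/gamma)))
Exponent = -(1.35-1)/1.35 = -0.25925926
PR^exp = 1.9^(-0.25925926) = 0.84670193
Factor = 1 - 0.8*(1 - 0.84670193) = 0.87736154
T_out = 442 * 0.87736154 = 387.79 K


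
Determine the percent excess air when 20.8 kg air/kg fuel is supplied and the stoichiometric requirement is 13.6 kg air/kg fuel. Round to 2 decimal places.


Excess air = actual - stoichiometric = 20.8 - 13.6 = 7.20 kg/kg fuel
Excess air % = (excess / stoich) * 100 = (7.20 / 13.6) * 100 = 52.94%


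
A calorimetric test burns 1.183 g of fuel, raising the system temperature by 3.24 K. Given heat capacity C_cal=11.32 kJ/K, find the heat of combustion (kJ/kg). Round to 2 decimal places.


Hc = C_cal * delta_T / m_fuel
Q_released = 11.32 * 3.24 = 36.6768 kJ
m_fuel = 1.183 g = 1.183/1000 kg = 0.001183 kg
Hc = 36.6768 / 0.001183 = 31003.21 kJ/kg


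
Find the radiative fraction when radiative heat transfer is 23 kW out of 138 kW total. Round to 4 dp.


f_rad = Q_rad / Q_total
f_rad = 23 / 138 = 0.1667


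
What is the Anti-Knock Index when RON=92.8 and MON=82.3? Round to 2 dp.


AKI = (RON + MON) / 2
AKI = (92.8 + 82.3) / 2
AKI = 175.1 / 2 = 87.55


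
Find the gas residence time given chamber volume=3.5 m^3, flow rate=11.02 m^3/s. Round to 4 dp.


tau = V / Q_flow
tau = 3.5 / 11.02 = 0.3176 s


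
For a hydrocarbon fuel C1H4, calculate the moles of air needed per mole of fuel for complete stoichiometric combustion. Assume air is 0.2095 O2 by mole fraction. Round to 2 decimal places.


Balanced combustion: C1H4 + 2 O2 -> 1 CO2 + 2 H2O
O2 needed = C + H/4 = 1 + 4/4 = 2.00 moles
Air moles = O2 / 0.2095 = 2.00 / 0.2095 = 9.55 moles air


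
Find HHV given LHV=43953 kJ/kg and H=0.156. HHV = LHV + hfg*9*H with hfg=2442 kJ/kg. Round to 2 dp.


HHV = LHV + hfg * 9 * H
Water addition = 2442 * 9 * 0.156 = 3428.568 kJ/kg
HHV = 43953 + 3428.568 = 47381.57 kJ/kg


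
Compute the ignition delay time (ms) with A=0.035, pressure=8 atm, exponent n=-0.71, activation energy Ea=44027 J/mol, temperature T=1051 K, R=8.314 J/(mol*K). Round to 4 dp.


tau = A * P^n * exp(Ea/(R*T))
P^n = 8^(-0.71) = 0.22845786
Ea/(R*T) = 44027/(8.314*1051) = 5.038559
exp(Ea/(R*T)) = 154.247600
tau = 0.035 * 0.22845786 * 154.247600 = 1.2334 ms


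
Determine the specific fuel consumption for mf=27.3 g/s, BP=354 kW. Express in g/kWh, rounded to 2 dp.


SFC = (mf / BP) * 3600
Rate = 27.3 / 354 = 0.077119 g/(s*kW)
SFC = 0.077119 * 3600 = 277.63 g/kWh


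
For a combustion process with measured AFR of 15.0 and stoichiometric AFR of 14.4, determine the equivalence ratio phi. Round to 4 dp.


phi = AFR_stoich / AFR_actual
phi = 14.4 / 15.0 = 0.9600


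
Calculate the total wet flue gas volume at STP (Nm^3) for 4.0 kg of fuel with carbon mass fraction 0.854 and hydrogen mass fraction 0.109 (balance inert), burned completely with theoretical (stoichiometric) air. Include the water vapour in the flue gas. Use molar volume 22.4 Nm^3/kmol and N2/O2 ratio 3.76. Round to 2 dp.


Per kg fuel: CO2 = (C/12 kmol)*22.4 = (0.854/12)*22.4 = 1.59413 Nm^3
Per kg fuel: H2O = (H/2 kmol)*22.4 = (0.109/2)*22.4 = 1.22080 Nm^3
O2 needed per kg fuel = C/12 + H/4 = 0.854/12 + 0.109/4 = 0.09841667 kmol
Per kg fuel: N2 = O2*3.76*22.4 = 0.09841667*3.76*22.4 = 8.28905 Nm^3
Total per kg = 1.59413 + 1.22080 + 8.28905 = 11.10398 Nm^3
Total = 11.10398 * 4.0 = 44.42 Nm^3


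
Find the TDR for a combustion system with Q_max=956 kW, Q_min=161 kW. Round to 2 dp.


TDR = Q_max / Q_min
TDR = 956 / 161 = 5.94


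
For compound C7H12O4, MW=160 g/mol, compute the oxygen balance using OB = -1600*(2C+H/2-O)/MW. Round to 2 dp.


OB = -1600 * (2C + H/2 - O) / MW
Inner = 2*7 + 12/2 - 4 = 16.00
OB = -1600 * 16.00 / 160 = -160.00%


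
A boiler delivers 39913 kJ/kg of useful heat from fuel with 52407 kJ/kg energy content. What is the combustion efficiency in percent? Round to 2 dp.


Efficiency = (Q_useful / Q_fuel) * 100
Efficiency = (39913 / 52407) * 100
Efficiency = 0.7616 * 100 = 76.16%


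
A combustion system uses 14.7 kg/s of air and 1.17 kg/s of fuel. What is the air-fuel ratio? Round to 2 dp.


AFR = m_air / m_fuel
AFR = 14.7 / 1.17 = 12.56


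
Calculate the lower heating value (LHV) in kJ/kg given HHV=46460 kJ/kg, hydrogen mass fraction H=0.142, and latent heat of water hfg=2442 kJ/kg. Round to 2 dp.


LHV = HHV - hfg * 9 * H
Water correction = 2442 * 9 * 0.142 = 3120.876 kJ/kg
LHV = 46460 - 3120.876 = 43339.12 kJ/kg


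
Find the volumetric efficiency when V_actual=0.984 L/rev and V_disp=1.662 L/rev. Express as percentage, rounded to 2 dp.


eta_v = (V_actual / V_disp) * 100
Ratio = 0.984 / 1.662 = 0.5921
eta_v = 0.5921 * 100 = 59.21%


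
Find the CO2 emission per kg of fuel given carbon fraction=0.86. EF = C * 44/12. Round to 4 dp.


EF = C_frac * (M_CO2 / M_C)
EF = 0.86 * (44/12)
EF = 0.86 * 3.666667 = 3.1533 kg_CO2/kg_fuel


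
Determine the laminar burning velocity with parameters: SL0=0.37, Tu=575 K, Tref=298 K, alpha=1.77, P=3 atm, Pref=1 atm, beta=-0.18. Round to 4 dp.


SL = SL0 * (Tu/Tref)^alpha * (P/Pref)^beta
T ratio = 575/298 = 1.92953020
(T ratio)^alpha = 1.92953020^1.77 = 3.200732
(P/Pref)^beta = 3^(-0.18) = 0.820575
SL = 0.37 * 3.200732 * 0.820575 = 0.9718 m/s


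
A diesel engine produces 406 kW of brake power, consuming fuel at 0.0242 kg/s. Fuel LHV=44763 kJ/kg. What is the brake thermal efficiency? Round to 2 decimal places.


eta_BTE = (BP / (mf * LHV)) * 100
Denominator = 0.0242 * 44763 = 1083.2646 kW
eta_BTE = (406 / 1083.2646) * 100 = 37.48%


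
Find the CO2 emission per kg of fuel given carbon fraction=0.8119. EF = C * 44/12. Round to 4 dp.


EF = C_frac * (M_CO2 / M_C)
EF = 0.8119 * (44/12)
EF = 0.8119 * 3.666667 = 2.9770 kg_CO2/kg_fuel


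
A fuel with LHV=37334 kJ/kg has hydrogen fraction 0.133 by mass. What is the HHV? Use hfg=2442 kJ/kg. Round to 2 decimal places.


HHV = LHV + hfg * 9 * H
Water addition = 2442 * 9 * 0.133 = 2923.074 kJ/kg
HHV = 37334 + 2923.074 = 40257.07 kJ/kg


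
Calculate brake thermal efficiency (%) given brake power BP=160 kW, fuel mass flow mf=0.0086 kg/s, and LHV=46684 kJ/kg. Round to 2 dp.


eta_BTE = (BP / (mf * LHV)) * 100
Denominator = 0.0086 * 46684 = 401.4824 kW
eta_BTE = (160 / 401.4824) * 100 = 39.85%


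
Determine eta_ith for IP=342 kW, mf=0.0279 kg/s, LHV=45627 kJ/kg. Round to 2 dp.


eta_ith = (IP / (mf * LHV)) * 100
Denominator = 0.0279 * 45627 = 1272.9933 kW
eta_ith = (342 / 1272.9933) * 100 = 26.87%


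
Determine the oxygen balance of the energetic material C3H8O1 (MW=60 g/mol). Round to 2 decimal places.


OB = -1600 * (2C + H/2 - O) / MW
Inner = 2*3 + 8/2 - 1 = 9.00
OB = -1600 * 9.00 / 60 = -240.00%


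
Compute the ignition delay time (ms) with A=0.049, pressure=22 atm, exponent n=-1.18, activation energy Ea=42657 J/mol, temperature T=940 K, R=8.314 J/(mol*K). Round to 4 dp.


tau = A * P^n * exp(Ea/(R*T))
P^n = 22^(-1.18) = 0.02605801
Ea/(R*T) = 42657/(8.314*940) = 5.458238
exp(Ea/(R*T)) = 234.683449
tau = 0.049 * 0.02605801 * 234.683449 = 0.2997 ms


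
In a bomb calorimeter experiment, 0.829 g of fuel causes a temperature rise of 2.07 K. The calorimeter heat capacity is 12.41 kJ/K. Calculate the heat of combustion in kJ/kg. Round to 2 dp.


Hc = C_cal * delta_T / m_fuel
Q_released = 12.41 * 2.07 = 25.6887 kJ
m_fuel = 0.829 g = 0.829/1000 kg = 0.000829 kg
Hc = 25.6887 / 0.000829 = 30987.58 kJ/kg


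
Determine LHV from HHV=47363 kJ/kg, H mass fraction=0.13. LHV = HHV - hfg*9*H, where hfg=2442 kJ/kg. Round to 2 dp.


LHV = HHV - hfg * 9 * H
Water correction = 2442 * 9 * 0.13 = 2857.140 kJ/kg
LHV = 47363 - 2857.140 = 44505.86 kJ/kg


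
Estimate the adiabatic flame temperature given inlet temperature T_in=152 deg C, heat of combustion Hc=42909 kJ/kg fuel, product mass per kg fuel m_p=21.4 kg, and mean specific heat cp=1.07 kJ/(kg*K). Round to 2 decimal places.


T_ad = T_in + Hc / (m_p * cp)
Denominator = 21.4 * 1.07 = 22.8980
Temperature rise = 42909 / 22.8980 = 1873.92 K
T_ad = 152 + 1873.92 = 2025.92 deg C


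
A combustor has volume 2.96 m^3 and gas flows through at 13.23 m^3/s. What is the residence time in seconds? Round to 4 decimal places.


tau = V / Q_flow
tau = 2.96 / 13.23 = 0.2237 s


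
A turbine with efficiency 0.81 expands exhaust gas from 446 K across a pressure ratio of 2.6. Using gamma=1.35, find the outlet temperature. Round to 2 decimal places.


T_out = T_in * (1 - eta * (1 - PR^(-(gamma-1)/gamma)))
Exponent = -(1.35-1)/1.35 = -0.25925926
PR^exp = 2.6^(-0.25925926) = 0.78057442
Factor = 1 - 0.81*(1 - 0.78057442) = 0.82226528
T_out = 446 * 0.82226528 = 366.73 K


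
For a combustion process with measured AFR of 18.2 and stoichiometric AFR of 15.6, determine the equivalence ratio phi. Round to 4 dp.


phi = AFR_stoich / AFR_actual
phi = 15.6 / 18.2 = 0.8571


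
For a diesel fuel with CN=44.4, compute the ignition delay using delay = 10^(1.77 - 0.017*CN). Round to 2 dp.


delay = 10^(1.77 - 0.017*CN)
Exponent = 1.77 - 0.017*44.4 = 1.0152
delay = 10^1.0152 = 10.36 ms


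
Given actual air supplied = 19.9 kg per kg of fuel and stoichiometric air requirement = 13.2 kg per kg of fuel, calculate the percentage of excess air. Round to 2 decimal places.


Excess air = actual - stoichiometric = 19.9 - 13.2 = 6.70 kg/kg fuel
Excess air % = (excess / stoich) * 100 = (6.70 / 13.2) * 100 = 50.76%


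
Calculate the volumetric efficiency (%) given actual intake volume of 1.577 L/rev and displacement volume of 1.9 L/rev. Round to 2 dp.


eta_v = (V_actual / V_disp) * 100
Ratio = 1.577 / 1.9 = 0.8300
eta_v = 0.8300 * 100 = 83.00%


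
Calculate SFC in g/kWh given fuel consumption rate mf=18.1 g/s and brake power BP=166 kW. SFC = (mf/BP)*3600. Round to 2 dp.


SFC = (mf / BP) * 3600
Rate = 18.1 / 166 = 0.109036 g/(s*kW)
SFC = 0.109036 * 3600 = 392.53 g/kWh
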